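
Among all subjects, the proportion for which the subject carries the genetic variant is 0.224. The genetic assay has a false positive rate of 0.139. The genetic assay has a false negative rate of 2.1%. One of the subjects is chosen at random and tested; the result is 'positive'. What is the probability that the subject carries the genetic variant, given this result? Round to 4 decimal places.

Let H be the event that the subject carries the genetic variant. P(H) = 0.224, so P(¬H) = 0.776. With E the 'positive' result, P(E|H) = 0.979 and P(E|¬H) = 0.139.
P(E) = 0.979·0.224 + 0.139·0.776 = 0.21930 + 0.10786 = 0.32716.
By Bayes' theorem, P(H|E) = 0.21930 / 0.32716 = 0.6703.

P(H | E) ≈ 0.6703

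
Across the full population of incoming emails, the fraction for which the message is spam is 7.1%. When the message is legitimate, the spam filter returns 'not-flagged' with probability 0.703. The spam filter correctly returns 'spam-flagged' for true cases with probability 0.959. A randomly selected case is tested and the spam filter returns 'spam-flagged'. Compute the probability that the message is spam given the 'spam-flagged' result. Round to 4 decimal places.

P(H | E) ≈ 0.1979

Write H for 'the message is spam'. Prior odds H:¬H = 0.071/0.929 = 0.076426. For the 'spam-flagged' outcome, the likelihood ratio is 0.959/0.297 = 3.2290.
Posterior odds = 0.076426 × 3.2290 = 0.24678, so P(H|E) = 0.24678/(1+0.24678) = 0.1979.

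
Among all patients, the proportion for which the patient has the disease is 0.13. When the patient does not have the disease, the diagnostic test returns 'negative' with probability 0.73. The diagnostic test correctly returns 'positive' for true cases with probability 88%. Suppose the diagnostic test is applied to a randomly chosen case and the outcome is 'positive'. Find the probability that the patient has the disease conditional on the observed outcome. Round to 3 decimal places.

P(H | E) ≈ 0.328

Let H be the event that the patient has the disease. P(H) = 0.13, so P(¬H) = 0.87. With E the 'positive' result, P(E|H) = 0.88 and P(E|¬H) = 0.27.
P(E) = 0.88·0.13 + 0.27·0.87 = 0.11440 + 0.23490 = 0.34930.
By Bayes' theorem, P(H|E) = 0.11440 / 0.34930 = 0.328.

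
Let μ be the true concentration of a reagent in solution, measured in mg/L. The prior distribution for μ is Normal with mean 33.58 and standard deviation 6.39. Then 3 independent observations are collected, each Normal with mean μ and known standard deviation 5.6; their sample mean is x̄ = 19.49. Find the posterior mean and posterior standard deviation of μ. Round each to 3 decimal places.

Posterior mean ≈ 22.362; posterior SD ≈ 2.885

Prior precision 1/τ₀² = 1/6.39² = 0.0244905; data precision n/σ² = 3/5.6² = 0.0956633.
Posterior precision = 0.0244905 + 0.0956633 = 0.120154, giving posterior SD = 1/√0.120154 = 2.885.
Posterior mean = (0.0244905·33.58 + 0.0956633·19.49) / 0.120154 = 22.362.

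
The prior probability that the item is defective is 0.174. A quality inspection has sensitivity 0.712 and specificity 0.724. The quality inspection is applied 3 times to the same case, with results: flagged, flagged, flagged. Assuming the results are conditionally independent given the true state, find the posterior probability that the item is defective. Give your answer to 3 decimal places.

Posterior P(H) ≈ 0.783

Let H be the event that the item is defective; start with P(H) = 0.174. P('flagged'|H) = 0.712, P('flagged'|¬H) = 0.276.
Update on result 1 ('flagged'): P(H) ← 0.712·0.1740 / (0.712·0.1740 + 0.276·0.8260) = 0.12389/0.35186 = 0.3521.
Update on result 2 ('flagged'): P(H) ← 0.712·0.3521 / (0.712·0.3521 + 0.276·0.6479) = 0.25069/0.42951 = 0.5837.
Update on result 3 ('flagged'): P(H) ← 0.712·0.5837 / (0.712·0.5837 + 0.276·0.4163) = 0.41557/0.53048 = 0.7834.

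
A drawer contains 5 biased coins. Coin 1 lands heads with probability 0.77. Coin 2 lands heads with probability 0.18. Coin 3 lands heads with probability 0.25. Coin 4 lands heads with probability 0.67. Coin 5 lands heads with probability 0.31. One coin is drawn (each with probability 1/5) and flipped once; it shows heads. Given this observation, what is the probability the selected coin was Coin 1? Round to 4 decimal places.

Posterior probability ≈ 0.3532

P(heads|C1) = 0.77; P(heads|C2) = 0.18; P(heads|C3) = 0.25; P(heads|C4) = 0.67; P(heads|C5) = 0.31.
Prior × likelihood for each source: 0.2·0.77=0.1540, 0.2·0.18=0.03600, 0.2·0.25=0.05000, 0.2·0.67=0.1340, 0.2·0.31=0.06200. Summing gives P(heads) = 0.43600.
P(Coin 1 | heads) = 0.1540 / 0.43600 = 0.3532.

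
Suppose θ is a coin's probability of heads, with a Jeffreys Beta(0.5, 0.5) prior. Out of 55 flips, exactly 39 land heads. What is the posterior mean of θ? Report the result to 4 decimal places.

The binomial likelihood is conjugate to the Beta prior: with 39 successes and 16 failures, the posterior is Beta(0.5+39, 0.5+16) = Beta(39.5, 16.5).
E[θ | data] = 39.5/(39.5+16.5) = 0.7054.

Posterior mean ≈ 0.7054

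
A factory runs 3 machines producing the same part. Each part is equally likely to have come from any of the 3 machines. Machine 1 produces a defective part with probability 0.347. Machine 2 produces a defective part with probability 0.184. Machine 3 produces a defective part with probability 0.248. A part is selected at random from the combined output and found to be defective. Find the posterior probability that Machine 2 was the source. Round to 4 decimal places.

Posterior probability ≈ 0.2362

Tabulate prior·likelihood by source: [1] prior 0.333333, lik 0.347, product 0.1157; [2] prior 0.333333, lik 0.184, product 0.06133; [3] prior 0.333333, lik 0.248, product 0.08267.
Normalizing constant = 0.25967; the posterior for Machine 2 is its product over the sum, 0.06133/0.25967 = 0.2362.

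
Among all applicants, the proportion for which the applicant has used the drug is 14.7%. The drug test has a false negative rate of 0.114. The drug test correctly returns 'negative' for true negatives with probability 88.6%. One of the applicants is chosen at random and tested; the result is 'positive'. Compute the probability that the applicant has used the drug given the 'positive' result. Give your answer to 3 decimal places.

P(H | E) ≈ 0.573

Let H be the event that the applicant has used the drug. P(H) = 0.147, so P(¬H) = 0.853. With E the 'positive' result, P(E|H) = 0.886 and P(E|¬H) = 0.114.
P(E) = 0.886·0.147 + 0.114·0.853 = 0.13024 + 0.097242 = 0.22748.
By Bayes' theorem, P(H|E) = 0.13024 / 0.22748 = 0.573.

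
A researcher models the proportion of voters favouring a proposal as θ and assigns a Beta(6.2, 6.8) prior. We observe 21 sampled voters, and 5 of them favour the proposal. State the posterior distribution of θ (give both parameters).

The binomial likelihood is conjugate to the Beta prior: with 5 successes and 16 failures, the posterior is Beta(6.2+5, 6.8+16) = Beta(11.2, 22.8).

Posterior: Beta(11.2, 22.8)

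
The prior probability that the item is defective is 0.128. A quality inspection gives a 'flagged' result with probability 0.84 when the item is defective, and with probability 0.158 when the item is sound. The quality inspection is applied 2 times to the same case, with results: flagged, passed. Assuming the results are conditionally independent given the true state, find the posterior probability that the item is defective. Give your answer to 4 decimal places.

Posterior P(H) ≈ 0.1291

Let H be the event that the item is defective; start with P(H) = 0.128. P('flagged'|H) = 0.84, P('flagged'|¬H) = 0.158.
Update on result 1 ('flagged'): P(H) ← 0.84·0.1280 / (0.84·0.1280 + 0.158·0.8720) = 0.10752/0.24530 = 0.4383.
Update on result 2 ('passed'): P(H) ← 0.16·0.4383 / (0.16·0.4383 + 0.842·0.5617) = 0.070132/0.54306 = 0.1291.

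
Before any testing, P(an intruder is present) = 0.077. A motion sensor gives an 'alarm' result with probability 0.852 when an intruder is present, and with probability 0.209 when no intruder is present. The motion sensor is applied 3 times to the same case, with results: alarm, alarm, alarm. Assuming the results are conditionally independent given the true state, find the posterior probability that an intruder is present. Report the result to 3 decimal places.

Let H be the event that an intruder is present; start with P(H) = 0.077. P('alarm'|H) = 0.852, P('alarm'|¬H) = 0.209.
Update on result 1 ('alarm'): P(H) ← 0.852·0.0770 / (0.852·0.0770 + 0.209·0.9230) = 0.065604/0.25851 = 0.2538.
Update on result 2 ('alarm'): P(H) ← 0.852·0.2538 / (0.852·0.2538 + 0.209·0.7462) = 0.21622/0.37218 = 0.5810.
Update on result 3 ('alarm'): P(H) ← 0.852·0.5810 / (0.852·0.5810 + 0.209·0.4190) = 0.49497/0.58255 = 0.8497.

Posterior P(H) ≈ 0.850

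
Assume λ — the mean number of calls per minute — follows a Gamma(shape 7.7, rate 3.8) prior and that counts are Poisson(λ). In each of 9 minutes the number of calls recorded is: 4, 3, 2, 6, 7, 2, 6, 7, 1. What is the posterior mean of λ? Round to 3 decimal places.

The Poisson likelihood adds the total count to the shape and the number of exposure periods to the rate. Here ∑xᵢ = 38 and n = 9, so shape 7.7→45.7 and rate 3.8→12.8.
E[λ | data] = 45.7/12.8 = 3.570.

Posterior mean ≈ 3.570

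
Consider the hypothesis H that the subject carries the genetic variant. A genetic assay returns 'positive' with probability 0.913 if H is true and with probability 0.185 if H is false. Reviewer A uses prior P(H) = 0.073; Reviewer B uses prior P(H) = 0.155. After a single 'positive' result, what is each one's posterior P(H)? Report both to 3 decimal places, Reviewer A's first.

Reviewer A: 0.280; Reviewer B: 0.475

The likelihood ratio for a 'positive' result is 0.913/0.185 = 4.9351.
Reviewer A: prior odds 0.073/0.927 = 0.078749; posterior odds 0.38864; posterior probability 0.280.
Reviewer B: prior odds 0.155/0.845 = 0.18343; posterior odds 0.90526; posterior probability 0.475.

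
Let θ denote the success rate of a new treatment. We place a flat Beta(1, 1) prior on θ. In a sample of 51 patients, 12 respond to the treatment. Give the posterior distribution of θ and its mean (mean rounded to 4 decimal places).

Posterior: Beta(13, 40); mean ≈ 0.2453

The binomial likelihood is conjugate to the Beta prior: with 12 successes and 39 failures, the posterior is Beta(1+12, 1+39) = Beta(13, 40).
Posterior mean = α/(α+β) = 13/53 = 0.2453.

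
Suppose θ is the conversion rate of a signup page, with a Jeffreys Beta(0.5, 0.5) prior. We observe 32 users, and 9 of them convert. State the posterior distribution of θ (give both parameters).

The binomial likelihood is conjugate to the Beta prior: with 9 successes and 23 failures, the posterior is Beta(0.5+9, 0.5+23) = Beta(9.5, 23.5).

Posterior: Beta(9.5, 23.5)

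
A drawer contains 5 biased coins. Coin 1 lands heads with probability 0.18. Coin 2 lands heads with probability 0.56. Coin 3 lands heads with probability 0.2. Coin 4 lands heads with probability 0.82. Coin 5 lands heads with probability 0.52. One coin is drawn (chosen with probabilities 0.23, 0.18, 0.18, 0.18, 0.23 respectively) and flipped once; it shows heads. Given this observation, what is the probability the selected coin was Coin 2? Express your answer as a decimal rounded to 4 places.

Posterior probability ≈ 0.2263

Tabulate prior·likelihood by source: [1] prior 0.23, lik 0.18, product 0.04140; [2] prior 0.18, lik 0.56, product 0.1008; [3] prior 0.18, lik 0.2, product 0.03600; [4] prior 0.18, lik 0.82, product 0.1476; [5] prior 0.23, lik 0.52, product 0.1196.
Normalizing constant = 0.44540; the posterior for Coin 2 is its product over the sum, 0.1008/0.44540 = 0.2263.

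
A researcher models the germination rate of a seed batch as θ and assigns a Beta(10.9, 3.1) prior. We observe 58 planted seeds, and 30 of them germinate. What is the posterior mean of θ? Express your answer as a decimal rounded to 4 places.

The binomial likelihood is conjugate to the Beta prior: with 30 successes and 28 failures, the posterior is Beta(10.9+30, 3.1+28) = Beta(40.9, 31.1).
E[θ | data] = 40.9/(40.9+31.1) = 0.5681.

Posterior mean ≈ 0.5681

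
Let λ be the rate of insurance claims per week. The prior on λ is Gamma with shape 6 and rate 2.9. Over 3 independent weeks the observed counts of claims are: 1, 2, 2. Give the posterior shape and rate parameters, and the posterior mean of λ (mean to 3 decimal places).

Posterior: Gamma(shape=11, rate=5.9); mean ≈ 1.864

Total count ∑xᵢ = 5 over n = 3 weeks.
Gamma is conjugate to the Poisson likelihood: posterior is Gamma(shape = 6+5 = 11, rate = 2.9+3 = 5.9).
Posterior mean = shape/rate = 11/5.9 = 1.864.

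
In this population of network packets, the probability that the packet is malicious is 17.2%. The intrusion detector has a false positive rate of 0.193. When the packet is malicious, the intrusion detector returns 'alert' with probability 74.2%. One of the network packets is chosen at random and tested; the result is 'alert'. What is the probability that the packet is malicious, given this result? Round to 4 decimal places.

P(H | E) ≈ 0.4440

Let H be the event that the packet is malicious. P(H) = 0.172, so P(¬H) = 0.828. With E the 'alert' result, P(E|H) = 0.742 and P(E|¬H) = 0.193.
P(E) = 0.742·0.172 + 0.193·0.828 = 0.12762 + 0.15980 = 0.28743.
By Bayes' theorem, P(H|E) = 0.12762 / 0.28743 = 0.4440.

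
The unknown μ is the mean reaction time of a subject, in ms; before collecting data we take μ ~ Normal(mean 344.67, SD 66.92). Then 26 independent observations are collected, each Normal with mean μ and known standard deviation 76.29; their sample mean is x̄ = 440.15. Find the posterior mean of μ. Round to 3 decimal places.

Prior precision 1/τ₀² = 1/66.92² = 0.00022330; data precision n/σ² = 26/76.29² = 0.00446723.
Posterior precision = 0.00022330 + 0.00446723 = 0.00469053.
Posterior mean = (0.00022330·344.67 + 0.00446723·440.15) / 0.00469053 = 435.605.

Posterior mean ≈ 435.605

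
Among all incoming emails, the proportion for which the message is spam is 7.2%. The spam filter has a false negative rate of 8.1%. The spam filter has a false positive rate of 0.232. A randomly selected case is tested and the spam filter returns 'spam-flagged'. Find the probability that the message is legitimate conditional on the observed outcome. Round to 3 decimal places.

P(¬H | E) ≈ 0.765

Write H for 'the message is spam'. Prior odds H:¬H = 0.072/0.928 = 0.077586. For the 'spam-flagged' outcome, the likelihood ratio is 0.919/0.232 = 3.9612.
Posterior odds = 0.077586 × 3.9612 = 0.30734, so P(H|E) = 0.30734/(1+0.30734) = 0.235. Then P(¬H|E) = 1 − 0.235 = 0.765.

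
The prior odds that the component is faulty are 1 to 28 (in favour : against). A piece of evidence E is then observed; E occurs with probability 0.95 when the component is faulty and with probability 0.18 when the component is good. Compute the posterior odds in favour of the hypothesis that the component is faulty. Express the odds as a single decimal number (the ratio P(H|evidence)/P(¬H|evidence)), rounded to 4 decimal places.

Posterior odds ≈ 0.1885

Prior odds = 1/28 = 0.035714. In log-odds, ln(0.035714) = -3.3322.
Add log likelihood ratio: ln(5.2778) = 1.6635.
Posterior log-odds = -1.6687, so posterior odds = exp(-1.6687) = 0.18849.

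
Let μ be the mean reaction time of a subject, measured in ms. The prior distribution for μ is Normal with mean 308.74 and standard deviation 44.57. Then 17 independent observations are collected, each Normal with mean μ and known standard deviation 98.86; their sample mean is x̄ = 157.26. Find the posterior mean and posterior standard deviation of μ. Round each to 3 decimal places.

Posterior mean ≈ 191.260; posterior SD ≈ 21.115

With known σ, the Normal prior is conjugate. Weight on the data is w = (n/σ²)/(n/σ² + 1/τ₀²) = 0.00173943/(0.00173943+0.00050340) = 0.77555.
Posterior mean = w·x̄ + (1−w)·μ₀ = 0.77555·157.26 + 0.22445·308.74 = 191.260. Posterior variance = 1/(0.00173943+0.00050340) = 445.864, so SD = 21.115.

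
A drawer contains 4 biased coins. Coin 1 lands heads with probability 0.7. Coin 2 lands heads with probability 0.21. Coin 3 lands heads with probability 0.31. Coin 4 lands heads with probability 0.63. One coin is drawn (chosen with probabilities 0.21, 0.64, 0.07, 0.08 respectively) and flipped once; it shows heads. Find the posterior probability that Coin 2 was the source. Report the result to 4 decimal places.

Posterior probability ≈ 0.3802

P(heads|C1) = 0.7; P(heads|C2) = 0.21; P(heads|C3) = 0.31; P(heads|C4) = 0.63.
Prior × likelihood for each source: 0.21·0.7=0.1470, 0.64·0.21=0.1344, 0.07·0.31=0.02170, 0.08·0.63=0.05040. Summing gives P(heads) = 0.35350.
P(Coin 2 | heads) = 0.1344 / 0.35350 = 0.3802.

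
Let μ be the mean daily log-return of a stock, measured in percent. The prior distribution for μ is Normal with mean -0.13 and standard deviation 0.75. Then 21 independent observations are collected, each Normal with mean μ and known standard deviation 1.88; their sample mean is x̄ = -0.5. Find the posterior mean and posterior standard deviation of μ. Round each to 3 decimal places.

Prior precision 1/τ₀² = 1/0.75² = 1.77778; data precision n/σ² = 21/1.88² = 5.94160.
Posterior precision = 1.77778 + 5.94160 = 7.71938, giving posterior SD = 1/√7.71938 = 0.360.
Posterior mean = (1.77778·-0.13 + 5.94160·-0.5) / 7.71938 = -0.415.

Posterior mean ≈ -0.415; posterior SD ≈ 0.360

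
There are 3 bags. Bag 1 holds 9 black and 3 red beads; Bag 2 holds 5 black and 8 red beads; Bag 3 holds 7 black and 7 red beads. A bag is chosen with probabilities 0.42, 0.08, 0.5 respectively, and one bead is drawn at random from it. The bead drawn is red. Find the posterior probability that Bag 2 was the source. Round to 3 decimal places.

Posterior probability ≈ 0.122

Tabulate prior·likelihood by source: [1] prior 0.42, lik 0.25, product 0.1050; [2] prior 0.08, lik 0.6154, product 0.04923; [3] prior 0.5, lik 0.5, product 0.2500.
Normalizing constant = 0.40423; the posterior for Bag 2 is its product over the sum, 0.04923/0.40423 = 0.122.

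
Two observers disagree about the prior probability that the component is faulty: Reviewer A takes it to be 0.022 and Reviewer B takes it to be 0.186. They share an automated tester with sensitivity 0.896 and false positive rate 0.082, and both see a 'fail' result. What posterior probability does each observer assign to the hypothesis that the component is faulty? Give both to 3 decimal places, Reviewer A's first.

Reviewer A: 0.197; Reviewer B: 0.714

The likelihood ratio for a 'fail' result is 0.896/0.082 = 10.927.
Reviewer A: prior odds 0.022/0.978 = 0.022495; posterior odds 0.24580; posterior probability 0.197.
Reviewer B: prior odds 0.186/0.814 = 0.22850; posterior odds 2.4968; posterior probability 0.714.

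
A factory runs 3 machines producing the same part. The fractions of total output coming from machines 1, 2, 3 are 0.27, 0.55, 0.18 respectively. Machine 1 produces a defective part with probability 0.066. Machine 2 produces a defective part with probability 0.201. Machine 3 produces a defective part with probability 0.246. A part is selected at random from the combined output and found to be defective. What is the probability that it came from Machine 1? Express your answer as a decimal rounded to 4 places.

Posterior probability ≈ 0.1032

P(defective|M1) = 0.066; P(defective|M2) = 0.201; P(defective|M3) = 0.246.
Prior × likelihood for each source: 0.27·0.066=0.01782, 0.55·0.201=0.1106, 0.18·0.246=0.04428. Summing gives P(defective) = 0.17265.
P(Machine 1 | defective) = 0.01782 / 0.17265 = 0.1032.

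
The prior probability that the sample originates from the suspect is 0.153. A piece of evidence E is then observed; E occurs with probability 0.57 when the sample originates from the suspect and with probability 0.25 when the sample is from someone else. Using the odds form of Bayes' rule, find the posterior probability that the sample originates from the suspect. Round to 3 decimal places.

Posterior probability ≈ 0.292

Prior odds = 0.153/(1−0.153) = 0.18064.
Likelihood ratio for E = 0.57/0.25 = 2.2800.
Posterior odds = prior odds × LR = 0.41185.
Posterior probability = odds/(1+odds) = 0.41185/1.4119 = 0.292.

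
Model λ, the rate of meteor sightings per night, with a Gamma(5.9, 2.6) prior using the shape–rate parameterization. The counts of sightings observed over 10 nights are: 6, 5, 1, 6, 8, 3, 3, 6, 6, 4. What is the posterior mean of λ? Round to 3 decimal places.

Posterior mean ≈ 4.278

The Poisson likelihood adds the total count to the shape and the number of exposure periods to the rate. Here ∑xᵢ = 48 and n = 10, so shape 5.9→53.9 and rate 2.6→12.6.
Posterior mean = shape/rate = 53.9/12.6 = 4.278.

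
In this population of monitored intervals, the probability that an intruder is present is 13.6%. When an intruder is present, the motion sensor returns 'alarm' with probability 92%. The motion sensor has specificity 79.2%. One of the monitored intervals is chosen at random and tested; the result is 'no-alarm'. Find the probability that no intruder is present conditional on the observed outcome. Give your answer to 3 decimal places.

P(¬H | E) ≈ 0.984

Let H be the event that an intruder is present. P(H) = 0.136, so P(¬H) = 0.864. With E the 'no-alarm' result, P(E|H) = 0.08 and P(E|¬H) = 0.792.
P(E) = 0.08·0.136 + 0.792·0.864 = 0.010880 + 0.68429 = 0.69517.
By Bayes' theorem, P(H|E) = 0.010880 / 0.69517 = 0.016. Hence P(¬H|E) = 1 − 0.016 = 0.984.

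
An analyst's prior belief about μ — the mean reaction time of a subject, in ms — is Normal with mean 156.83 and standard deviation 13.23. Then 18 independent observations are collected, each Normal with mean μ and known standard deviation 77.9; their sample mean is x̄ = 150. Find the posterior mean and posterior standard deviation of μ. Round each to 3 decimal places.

Posterior mean ≈ 154.496; posterior SD ≈ 10.734

Prior precision 1/τ₀² = 1/13.23² = 0.00571321; data precision n/σ² = 18/77.9² = 0.00296618.
Posterior precision = 0.00571321 + 0.00296618 = 0.00867939, giving posterior SD = 1/√0.00867939 = 10.734.
Posterior mean = (0.00571321·156.83 + 0.00296618·150) / 0.00867939 = 154.496.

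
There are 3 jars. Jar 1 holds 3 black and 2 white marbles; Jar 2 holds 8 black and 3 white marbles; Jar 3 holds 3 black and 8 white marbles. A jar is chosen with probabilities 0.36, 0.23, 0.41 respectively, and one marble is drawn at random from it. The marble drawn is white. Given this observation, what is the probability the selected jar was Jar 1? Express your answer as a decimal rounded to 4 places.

Posterior probability ≈ 0.2852

Tabulate prior·likelihood by source: [1] prior 0.36, lik 0.4, product 0.1440; [2] prior 0.23, lik 0.2727, product 0.06273; [3] prior 0.41, lik 0.7273, product 0.2982.
Normalizing constant = 0.50491; the posterior for Jar 1 is its product over the sum, 0.1440/0.50491 = 0.2852.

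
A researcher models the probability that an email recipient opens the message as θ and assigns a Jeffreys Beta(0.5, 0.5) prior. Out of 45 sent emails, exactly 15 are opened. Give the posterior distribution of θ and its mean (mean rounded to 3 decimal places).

The binomial likelihood is conjugate to the Beta prior: with 15 successes and 30 failures, the posterior is Beta(0.5+15, 0.5+30) = Beta(15.5, 30.5).
E[θ | data] = 15.5/(15.5+30.5) = 0.337.

Posterior: Beta(15.5, 30.5); mean ≈ 0.337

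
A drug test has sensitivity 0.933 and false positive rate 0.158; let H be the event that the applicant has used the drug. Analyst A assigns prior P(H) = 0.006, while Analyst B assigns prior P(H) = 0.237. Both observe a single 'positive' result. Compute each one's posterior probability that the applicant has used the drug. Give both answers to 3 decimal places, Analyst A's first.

The likelihood ratio for a 'positive' result is 0.933/0.158 = 5.9051.
Analyst A: prior odds 0.006/0.994 = 0.0060362; posterior odds 0.035644; posterior probability 0.034.
Analyst B: prior odds 0.237/0.763 = 0.31062; posterior odds 1.8342; posterior probability 0.647.

Analyst A: 0.034; Analyst B: 0.647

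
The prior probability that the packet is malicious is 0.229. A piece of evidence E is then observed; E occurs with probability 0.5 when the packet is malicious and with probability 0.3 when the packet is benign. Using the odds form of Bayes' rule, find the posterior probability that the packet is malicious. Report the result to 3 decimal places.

Prior odds = 0.229/(1−0.229) = 0.29702. In log-odds, ln(0.29702) = -1.2140.
Add log likelihood ratio: ln(1.6667) = 0.51083.
Posterior log-odds = -0.70314, so posterior odds = exp(-0.70314) = 0.49503. Converting, P(H|E) = 0.49503/1.4950 = 0.331.

Posterior probability ≈ 0.331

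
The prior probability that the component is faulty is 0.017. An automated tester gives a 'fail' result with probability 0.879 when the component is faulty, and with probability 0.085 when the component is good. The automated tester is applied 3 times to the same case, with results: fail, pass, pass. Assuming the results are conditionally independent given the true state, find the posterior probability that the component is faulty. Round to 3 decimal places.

Posterior P(H) ≈ 0.003

With H the event that the component is faulty, the joint likelihood of the observed sequence is P(data|H) = 0.879·0.121·0.121 = 0.012869 and P(data|¬H) = 0.085·0.915·0.915 = 0.071164.
Bayes: P(H|data) = 0.017·0.012869 / (0.017·0.012869 + 0.983·0.071164) = 0.00021878/0.070173 = 0.0031.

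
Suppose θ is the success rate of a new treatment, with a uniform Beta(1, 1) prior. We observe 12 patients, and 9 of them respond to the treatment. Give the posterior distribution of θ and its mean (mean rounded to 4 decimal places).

The binomial likelihood is conjugate to the Beta prior: with 9 successes and 3 failures, the posterior is Beta(1+9, 1+3) = Beta(10, 4).
E[θ | data] = 10/(10+4) = 0.7143.

Posterior: Beta(10, 4); mean ≈ 0.7143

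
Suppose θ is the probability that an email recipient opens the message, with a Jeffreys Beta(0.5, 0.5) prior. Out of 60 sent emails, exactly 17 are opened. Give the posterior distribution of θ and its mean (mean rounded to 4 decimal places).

Posterior: Beta(17.5, 43.5); mean ≈ 0.2869

The binomial likelihood is conjugate to the Beta prior: with 17 successes and 43 failures, the posterior is Beta(0.5+17, 0.5+43) = Beta(17.5, 43.5).
Posterior mean = α/(α+β) = 17.5/61 = 0.2869.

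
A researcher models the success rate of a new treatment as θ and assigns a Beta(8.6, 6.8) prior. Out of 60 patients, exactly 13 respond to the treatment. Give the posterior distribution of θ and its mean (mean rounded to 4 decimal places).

Posterior: Beta(21.6, 53.8); mean ≈ 0.2865

The binomial likelihood is conjugate to the Beta prior: with 13 successes and 47 failures, the posterior is Beta(8.6+13, 6.8+47) = Beta(21.6, 53.8).
Posterior mean = α/(α+β) = 21.6/75.4 = 0.2865.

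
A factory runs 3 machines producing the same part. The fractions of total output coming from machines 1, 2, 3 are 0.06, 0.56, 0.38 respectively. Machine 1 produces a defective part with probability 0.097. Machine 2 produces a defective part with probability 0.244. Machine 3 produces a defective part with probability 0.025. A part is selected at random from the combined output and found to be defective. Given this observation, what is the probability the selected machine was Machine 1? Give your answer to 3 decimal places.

Tabulate prior·likelihood by source: [1] prior 0.06, lik 0.097, product 0.005820; [2] prior 0.56, lik 0.244, product 0.1366; [3] prior 0.38, lik 0.025, product 0.009500.
Normalizing constant = 0.15196; the posterior for Machine 1 is its product over the sum, 0.005820/0.15196 = 0.038.

Posterior probability ≈ 0.038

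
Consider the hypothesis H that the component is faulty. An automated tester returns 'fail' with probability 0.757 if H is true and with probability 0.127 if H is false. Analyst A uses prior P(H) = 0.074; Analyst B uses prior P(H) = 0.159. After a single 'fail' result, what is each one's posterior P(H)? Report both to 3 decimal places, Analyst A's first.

Analyst A: 0.323; Analyst B: 0.530

The likelihood ratio for a 'fail' result is 0.757/0.127 = 5.9606.
Analyst A: prior odds 0.074/0.926 = 0.079914; posterior odds 0.47634; posterior probability 0.323.
Analyst B: prior odds 0.159/0.841 = 0.18906; posterior odds 1.1269; posterior probability 0.530.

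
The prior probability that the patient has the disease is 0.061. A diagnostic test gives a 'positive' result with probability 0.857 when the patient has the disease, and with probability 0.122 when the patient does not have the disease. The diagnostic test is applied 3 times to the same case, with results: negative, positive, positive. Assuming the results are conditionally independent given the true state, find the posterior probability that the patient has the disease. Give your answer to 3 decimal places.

Let H be the event that the patient has the disease; start with P(H) = 0.061. P('positive'|H) = 0.857, P('positive'|¬H) = 0.122.
Update on result 1 ('negative'): P(H) ← 0.143·0.0610 / (0.143·0.0610 + 0.878·0.9390) = 0.0087230/0.83317 = 0.0105.
Update on result 2 ('positive'): P(H) ← 0.857·0.0105 / (0.857·0.0105 + 0.122·0.9895) = 0.0089725/0.12970 = 0.0692.
Update on result 3 ('positive'): P(H) ← 0.857·0.0692 / (0.857·0.0692 + 0.122·0.9308) = 0.059289/0.17285 = 0.3430.

Posterior P(H) ≈ 0.343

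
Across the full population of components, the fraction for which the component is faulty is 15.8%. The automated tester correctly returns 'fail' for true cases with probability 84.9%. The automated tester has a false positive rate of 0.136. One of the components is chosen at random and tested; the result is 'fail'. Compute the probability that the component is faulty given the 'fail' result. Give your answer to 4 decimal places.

Let H be the event that the component is faulty. P(H) = 0.158, so P(¬H) = 0.842. With E the 'fail' result, P(E|H) = 0.849 and P(E|¬H) = 0.136.
P(E) = 0.849·0.158 + 0.136·0.842 = 0.13414 + 0.11451 = 0.24865.
By Bayes' theorem, P(H|E) = 0.13414 / 0.24865 = 0.5395.

P(H | E) ≈ 0.5395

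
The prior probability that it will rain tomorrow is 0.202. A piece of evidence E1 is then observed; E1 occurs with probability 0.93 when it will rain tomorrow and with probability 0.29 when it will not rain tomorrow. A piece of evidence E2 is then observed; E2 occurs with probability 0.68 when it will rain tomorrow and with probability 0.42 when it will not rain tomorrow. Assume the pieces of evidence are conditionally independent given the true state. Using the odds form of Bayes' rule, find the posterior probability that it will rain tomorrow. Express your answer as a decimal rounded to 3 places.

Posterior probability ≈ 0.568

Prior odds = 0.202/(1−0.202) = 0.25313. In log-odds, ln(0.25313) = -1.3738.
Add log likelihood ratios: ln(3.2069) + ln(1.6190) = 1.6471.
Posterior log-odds = 0.27330, so posterior odds = exp(0.27330) = 1.3143. Converting, P(H|E) = 1.3143/2.3143 = 0.568.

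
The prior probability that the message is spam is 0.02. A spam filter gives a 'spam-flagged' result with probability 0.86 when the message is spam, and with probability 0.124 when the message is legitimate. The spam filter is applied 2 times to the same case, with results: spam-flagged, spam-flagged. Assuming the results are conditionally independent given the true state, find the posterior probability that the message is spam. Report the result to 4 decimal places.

With H the event that the message is spam, the joint likelihood of the observed sequence is P(data|H) = 0.86·0.86 = 0.73960 and P(data|¬H) = 0.124·0.124 = 0.015376.
Bayes: P(H|data) = 0.02·0.73960 / (0.02·0.73960 + 0.98·0.015376) = 0.014792/0.029860 = 0.4954.

Posterior P(H) ≈ 0.4954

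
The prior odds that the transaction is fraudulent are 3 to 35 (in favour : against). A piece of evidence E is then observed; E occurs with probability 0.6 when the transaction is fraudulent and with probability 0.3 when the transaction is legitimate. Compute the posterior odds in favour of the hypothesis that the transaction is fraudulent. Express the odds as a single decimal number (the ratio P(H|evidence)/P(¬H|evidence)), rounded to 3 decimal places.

Posterior odds ≈ 0.171

Prior odds = 3/35 = 0.085714.
Likelihood ratio for E = 0.6/0.3 = 2.0000.
Posterior odds = prior odds × LR = 0.17143.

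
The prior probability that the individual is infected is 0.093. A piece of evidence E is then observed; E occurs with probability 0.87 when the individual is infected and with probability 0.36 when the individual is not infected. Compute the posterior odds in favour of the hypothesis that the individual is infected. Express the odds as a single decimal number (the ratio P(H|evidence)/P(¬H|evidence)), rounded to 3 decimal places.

Posterior odds ≈ 0.248

Prior odds = 0.093/(1−0.093) = 0.10254.
Likelihood ratio for E = 0.87/0.36 = 2.4167.
Posterior odds = prior odds × LR = 0.24779.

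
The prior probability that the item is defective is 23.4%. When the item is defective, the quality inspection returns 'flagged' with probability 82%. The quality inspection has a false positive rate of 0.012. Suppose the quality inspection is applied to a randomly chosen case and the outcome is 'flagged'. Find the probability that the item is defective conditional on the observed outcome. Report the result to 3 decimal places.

P(H | E) ≈ 0.954

Let H be the event that the item is defective. P(H) = 0.234, so P(¬H) = 0.766. With E the 'flagged' result, P(E|H) = 0.82 and P(E|¬H) = 0.012.
P(E) = 0.82·0.234 + 0.012·0.766 = 0.19188 + 0.0091920 = 0.20107.
By Bayes' theorem, P(H|E) = 0.19188 / 0.20107 = 0.954.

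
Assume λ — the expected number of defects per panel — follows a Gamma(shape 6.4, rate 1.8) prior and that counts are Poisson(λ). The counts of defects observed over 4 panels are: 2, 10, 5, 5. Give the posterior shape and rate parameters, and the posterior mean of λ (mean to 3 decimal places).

Posterior: Gamma(shape=28.4, rate=5.8); mean ≈ 4.897

Total count ∑xᵢ = 22 over n = 4 panels.
Gamma is conjugate to the Poisson likelihood: posterior is Gamma(shape = 6.4+22 = 28.4, rate = 1.8+4 = 5.8).
Posterior mean = shape/rate = 28.4/5.8 = 4.897.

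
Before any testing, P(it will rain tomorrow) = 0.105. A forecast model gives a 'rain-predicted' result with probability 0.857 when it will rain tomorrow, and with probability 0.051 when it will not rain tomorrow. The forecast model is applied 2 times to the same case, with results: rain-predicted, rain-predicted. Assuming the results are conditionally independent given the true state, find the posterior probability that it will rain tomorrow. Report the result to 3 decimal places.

Posterior P(H) ≈ 0.971

Let H be the event that it will rain tomorrow; start with P(H) = 0.105. P('rain-predicted'|H) = 0.857, P('rain-predicted'|¬H) = 0.051.
Update on result 1 ('rain-predicted'): P(H) ← 0.857·0.1050 / (0.857·0.1050 + 0.051·0.8950) = 0.089985/0.13563 = 0.6635.
Update on result 2 ('rain-predicted'): P(H) ← 0.857·0.6635 / (0.857·0.6635 + 0.051·0.3365) = 0.56858/0.58575 = 0.9707.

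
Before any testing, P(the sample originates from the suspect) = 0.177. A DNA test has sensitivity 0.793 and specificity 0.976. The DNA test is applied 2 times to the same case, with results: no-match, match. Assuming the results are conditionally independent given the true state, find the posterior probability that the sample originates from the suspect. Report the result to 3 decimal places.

Posterior P(H) ≈ 0.601

With H the event that the sample originates from the suspect, the joint likelihood of the observed sequence is P(data|H) = 0.207·0.793 = 0.16415 and P(data|¬H) = 0.976·0.024 = 0.023424.
Bayes: P(H|data) = 0.177·0.16415 / (0.177·0.16415 + 0.823·0.023424) = 0.029055/0.048333 = 0.6011.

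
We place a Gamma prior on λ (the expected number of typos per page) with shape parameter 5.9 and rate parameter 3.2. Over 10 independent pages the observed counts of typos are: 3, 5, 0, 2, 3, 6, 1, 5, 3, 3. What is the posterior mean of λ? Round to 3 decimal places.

Total count ∑xᵢ = 31 over n = 10 pages.
Gamma is conjugate to the Poisson likelihood: posterior is Gamma(shape = 5.9+31 = 36.9, rate = 3.2+10 = 13.2).
Posterior mean = shape/rate = 36.9/13.2 = 2.795.

Posterior mean ≈ 2.795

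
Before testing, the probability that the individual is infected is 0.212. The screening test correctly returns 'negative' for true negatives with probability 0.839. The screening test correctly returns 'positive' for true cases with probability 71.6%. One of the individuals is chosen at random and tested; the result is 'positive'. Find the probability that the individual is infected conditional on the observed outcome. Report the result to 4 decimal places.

P(H | E) ≈ 0.5447

Let H be the event that the individual is infected. P(H) = 0.212, so P(¬H) = 0.788. With E the 'positive' result, P(E|H) = 0.716 and P(E|¬H) = 0.161.
P(E) = 0.716·0.212 + 0.161·0.788 = 0.15179 + 0.12687 = 0.27866.
By Bayes' theorem, P(H|E) = 0.15179 / 0.27866 = 0.5447.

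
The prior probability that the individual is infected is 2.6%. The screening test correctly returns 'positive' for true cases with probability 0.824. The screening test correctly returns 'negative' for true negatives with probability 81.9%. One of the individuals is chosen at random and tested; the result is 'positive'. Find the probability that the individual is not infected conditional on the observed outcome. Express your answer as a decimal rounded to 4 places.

P(¬H | E) ≈ 0.8916

Write H for 'the individual is infected'. Prior odds H:¬H = 0.026/0.974 = 0.026694. For the 'positive' outcome, the likelihood ratio is 0.824/0.181 = 4.5525.
Posterior odds = 0.026694 × 4.5525 = 0.12152, so P(H|E) = 0.12152/(1+0.12152) = 0.1084. Then P(¬H|E) = 1 − 0.1084 = 0.8916.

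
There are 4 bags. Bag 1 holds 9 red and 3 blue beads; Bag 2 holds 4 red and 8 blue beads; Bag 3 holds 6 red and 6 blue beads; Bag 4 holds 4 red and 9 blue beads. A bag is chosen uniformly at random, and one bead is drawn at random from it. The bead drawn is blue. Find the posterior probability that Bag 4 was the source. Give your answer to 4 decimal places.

Posterior probability ≈ 0.3283

P(blue|Bag 1) = 0.25; P(blue|Bag 2) = 0.6667; P(blue|Bag 3) = 0.5; P(blue|Bag 4) = 0.6923.
Prior × likelihood for each source: 0.25·0.25=0.06250, 0.25·0.6667=0.1667, 0.25·0.5=0.1250, 0.25·0.6923=0.1731. Summing gives P(blue) = 0.52724.
P(Bag 4 | blue) = 0.1731 / 0.52724 = 0.3283.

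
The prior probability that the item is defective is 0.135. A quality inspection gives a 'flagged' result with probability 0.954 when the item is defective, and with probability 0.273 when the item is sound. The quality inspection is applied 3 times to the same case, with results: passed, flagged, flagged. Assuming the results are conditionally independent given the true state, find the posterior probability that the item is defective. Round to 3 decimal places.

Posterior P(H) ≈ 0.108

With H the event that the item is defective, the joint likelihood of the observed sequence is P(data|H) = 0.046·0.954·0.954 = 0.041865 and P(data|¬H) = 0.727·0.273·0.273 = 0.054183.
Bayes: P(H|data) = 0.135·0.041865 / (0.135·0.041865 + 0.865·0.054183) = 0.0056518/0.052520 = 0.1076.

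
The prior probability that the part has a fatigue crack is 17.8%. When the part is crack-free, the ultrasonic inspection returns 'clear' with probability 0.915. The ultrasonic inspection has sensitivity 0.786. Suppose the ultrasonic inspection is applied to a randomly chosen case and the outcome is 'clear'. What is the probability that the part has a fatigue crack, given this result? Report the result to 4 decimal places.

Let H be the event that the part has a fatigue crack. P(H) = 0.178, so P(¬H) = 0.822. With E the 'clear' result, P(E|H) = 0.214 and P(E|¬H) = 0.915.
P(E) = 0.214·0.178 + 0.915·0.822 = 0.038092 + 0.75213 = 0.79022.
By Bayes' theorem, P(H|E) = 0.038092 / 0.79022 = 0.0482.

P(H | E) ≈ 0.0482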